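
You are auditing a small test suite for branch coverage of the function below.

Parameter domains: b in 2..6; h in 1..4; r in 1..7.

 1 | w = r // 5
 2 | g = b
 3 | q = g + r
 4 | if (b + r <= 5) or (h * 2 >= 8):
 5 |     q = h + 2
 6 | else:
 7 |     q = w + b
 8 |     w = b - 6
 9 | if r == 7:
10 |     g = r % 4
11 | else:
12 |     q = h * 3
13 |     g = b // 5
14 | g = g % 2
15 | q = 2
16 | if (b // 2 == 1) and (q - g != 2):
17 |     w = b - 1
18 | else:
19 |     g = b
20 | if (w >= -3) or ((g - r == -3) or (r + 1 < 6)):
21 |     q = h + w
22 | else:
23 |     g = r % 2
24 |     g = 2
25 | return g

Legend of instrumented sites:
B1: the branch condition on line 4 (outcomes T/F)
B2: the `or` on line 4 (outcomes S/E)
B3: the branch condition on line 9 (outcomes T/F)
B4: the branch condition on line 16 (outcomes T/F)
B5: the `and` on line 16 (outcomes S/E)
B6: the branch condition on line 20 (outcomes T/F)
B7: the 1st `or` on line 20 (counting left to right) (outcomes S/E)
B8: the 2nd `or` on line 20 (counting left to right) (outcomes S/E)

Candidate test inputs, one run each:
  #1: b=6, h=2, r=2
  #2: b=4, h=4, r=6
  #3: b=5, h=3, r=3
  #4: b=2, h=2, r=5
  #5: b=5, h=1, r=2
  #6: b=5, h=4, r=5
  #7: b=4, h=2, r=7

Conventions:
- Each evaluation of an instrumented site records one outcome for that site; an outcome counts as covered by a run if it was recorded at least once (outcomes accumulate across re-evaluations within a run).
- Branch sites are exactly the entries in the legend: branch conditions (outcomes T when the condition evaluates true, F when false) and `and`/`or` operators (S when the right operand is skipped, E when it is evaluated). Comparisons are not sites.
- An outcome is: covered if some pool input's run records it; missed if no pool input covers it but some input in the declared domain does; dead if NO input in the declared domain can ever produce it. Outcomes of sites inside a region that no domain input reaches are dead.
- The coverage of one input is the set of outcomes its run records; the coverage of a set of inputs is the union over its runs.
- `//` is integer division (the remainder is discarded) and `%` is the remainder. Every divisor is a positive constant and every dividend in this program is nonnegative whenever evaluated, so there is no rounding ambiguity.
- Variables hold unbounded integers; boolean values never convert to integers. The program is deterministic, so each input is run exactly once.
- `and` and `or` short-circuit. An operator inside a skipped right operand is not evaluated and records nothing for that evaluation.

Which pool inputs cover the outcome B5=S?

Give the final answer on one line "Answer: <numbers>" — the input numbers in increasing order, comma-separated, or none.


input #1 (b=6, h=2, r=2): hits B5=S
input #2 (b=4, h=4, r=6): hits B5=S
input #3 (b=5, h=3, r=3): hits B5=S
input #4 (b=2, h=2, r=5): never hits B5=S
input #5 (b=5, h=1, r=2): hits B5=S
input #6 (b=5, h=4, r=5): hits B5=S
input #7 (b=4, h=2, r=7): hits B5=S
Answer: 1, 2, 3, 5, 6, 7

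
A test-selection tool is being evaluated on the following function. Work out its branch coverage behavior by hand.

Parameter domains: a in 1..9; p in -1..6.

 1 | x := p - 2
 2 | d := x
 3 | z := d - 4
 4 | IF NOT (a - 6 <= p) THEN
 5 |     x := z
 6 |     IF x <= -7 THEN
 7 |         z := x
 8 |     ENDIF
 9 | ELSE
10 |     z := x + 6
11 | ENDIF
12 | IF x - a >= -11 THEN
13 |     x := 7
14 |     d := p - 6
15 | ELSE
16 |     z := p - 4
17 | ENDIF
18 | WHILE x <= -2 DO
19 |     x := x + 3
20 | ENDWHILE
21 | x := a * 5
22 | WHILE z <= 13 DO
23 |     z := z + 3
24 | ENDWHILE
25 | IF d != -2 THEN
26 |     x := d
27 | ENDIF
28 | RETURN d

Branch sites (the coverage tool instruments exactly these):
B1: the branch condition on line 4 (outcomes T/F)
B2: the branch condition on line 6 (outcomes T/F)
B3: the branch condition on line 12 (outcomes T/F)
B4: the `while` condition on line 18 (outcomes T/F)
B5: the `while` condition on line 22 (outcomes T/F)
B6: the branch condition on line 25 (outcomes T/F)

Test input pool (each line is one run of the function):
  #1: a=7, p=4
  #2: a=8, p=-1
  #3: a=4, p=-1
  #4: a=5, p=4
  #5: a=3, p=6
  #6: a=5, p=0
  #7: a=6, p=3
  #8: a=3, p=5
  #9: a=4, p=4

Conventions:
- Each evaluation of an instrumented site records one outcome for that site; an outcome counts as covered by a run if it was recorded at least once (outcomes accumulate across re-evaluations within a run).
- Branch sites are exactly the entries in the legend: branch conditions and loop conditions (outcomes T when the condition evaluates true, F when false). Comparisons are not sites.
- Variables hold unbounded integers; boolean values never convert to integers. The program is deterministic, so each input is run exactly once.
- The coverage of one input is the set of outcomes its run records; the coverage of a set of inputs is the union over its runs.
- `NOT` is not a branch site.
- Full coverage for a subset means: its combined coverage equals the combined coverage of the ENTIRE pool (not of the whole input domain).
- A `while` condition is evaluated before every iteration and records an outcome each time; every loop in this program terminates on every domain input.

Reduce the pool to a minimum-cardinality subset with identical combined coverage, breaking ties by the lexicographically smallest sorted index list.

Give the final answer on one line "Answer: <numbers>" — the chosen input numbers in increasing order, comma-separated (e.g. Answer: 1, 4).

run #1 (a=7, p=4) runs B1->F, B3->T, B4->F, B5->T, B5->T, B5->F, B6->F; records B1=F, B3=T, B4=F, B5=T, B5=F, B6=F
run #2 (a=8, p=-1) runs B1->T, B2->T, B3->F, B4->T, B4->T, B4->F, B5->T, B5->T, B5->T, B5->T, B5->T, B5->T, B5->T, B5->F, ...; records B1=T, B2=T, B3=F, B4=T, B4=F, B5=T, B5=F, B6=T
run #3 (a=4, p=-1) runs B1->F, B3->T, B4->F, B5->T, B5->T, B5->T, B5->T, B5->F, B6->T; records B1=F, B3=T, B4=F, B5=T, B5=F, B6=T
run #4 (a=5, p=4) runs B1->F, B3->T, B4->F, B5->T, B5->T, B5->F, B6->F; records B1=F, B3=T, B4=F, B5=T, B5=F, B6=F
run #5 (a=3, p=6) runs B1->F, B3->T, B4->F, B5->T, B5->T, B5->F, B6->T; records B1=F, B3=T, B4=F, B5=T, B5=F, B6=T
run #6 (a=5, p=0) runs B1->F, B3->T, B4->F, B5->T, B5->T, B5->T, B5->T, B5->F, B6->T; records B1=F, B3=T, B4=F, B5=T, B5=F, B6=T
run #7 (a=6, p=3) runs B1->F, B3->T, B4->F, B5->T, B5->T, B5->T, B5->F, B6->T; records B1=F, B3=T, B4=F, B5=T, B5=F, B6=T
run #8 (a=3, p=5) runs B1->F, B3->T, B4->F, B5->T, B5->T, B5->F, B6->T; records B1=F, B3=T, B4=F, B5=T, B5=F, B6=T
run #9 (a=4, p=4) runs B1->F, B3->T, B4->F, B5->T, B5->T, B5->F, B6->F; records B1=F, B3=T, B4=F, B5=T, B5=F, B6=F
union over all inputs: B1=T, B1=F, B2=T, B3=T, B3=F, B4=T, B4=F, B5=T, B5=F, B6=T, B6=F (11 outcomes)
checked all size-1 subsets: none covers 11 outcomes (max 8/11)
at size 2, {1, 2} reaches all 11 outcomes; every lexicographically earlier size-2 subset fails

Answer: 1, 2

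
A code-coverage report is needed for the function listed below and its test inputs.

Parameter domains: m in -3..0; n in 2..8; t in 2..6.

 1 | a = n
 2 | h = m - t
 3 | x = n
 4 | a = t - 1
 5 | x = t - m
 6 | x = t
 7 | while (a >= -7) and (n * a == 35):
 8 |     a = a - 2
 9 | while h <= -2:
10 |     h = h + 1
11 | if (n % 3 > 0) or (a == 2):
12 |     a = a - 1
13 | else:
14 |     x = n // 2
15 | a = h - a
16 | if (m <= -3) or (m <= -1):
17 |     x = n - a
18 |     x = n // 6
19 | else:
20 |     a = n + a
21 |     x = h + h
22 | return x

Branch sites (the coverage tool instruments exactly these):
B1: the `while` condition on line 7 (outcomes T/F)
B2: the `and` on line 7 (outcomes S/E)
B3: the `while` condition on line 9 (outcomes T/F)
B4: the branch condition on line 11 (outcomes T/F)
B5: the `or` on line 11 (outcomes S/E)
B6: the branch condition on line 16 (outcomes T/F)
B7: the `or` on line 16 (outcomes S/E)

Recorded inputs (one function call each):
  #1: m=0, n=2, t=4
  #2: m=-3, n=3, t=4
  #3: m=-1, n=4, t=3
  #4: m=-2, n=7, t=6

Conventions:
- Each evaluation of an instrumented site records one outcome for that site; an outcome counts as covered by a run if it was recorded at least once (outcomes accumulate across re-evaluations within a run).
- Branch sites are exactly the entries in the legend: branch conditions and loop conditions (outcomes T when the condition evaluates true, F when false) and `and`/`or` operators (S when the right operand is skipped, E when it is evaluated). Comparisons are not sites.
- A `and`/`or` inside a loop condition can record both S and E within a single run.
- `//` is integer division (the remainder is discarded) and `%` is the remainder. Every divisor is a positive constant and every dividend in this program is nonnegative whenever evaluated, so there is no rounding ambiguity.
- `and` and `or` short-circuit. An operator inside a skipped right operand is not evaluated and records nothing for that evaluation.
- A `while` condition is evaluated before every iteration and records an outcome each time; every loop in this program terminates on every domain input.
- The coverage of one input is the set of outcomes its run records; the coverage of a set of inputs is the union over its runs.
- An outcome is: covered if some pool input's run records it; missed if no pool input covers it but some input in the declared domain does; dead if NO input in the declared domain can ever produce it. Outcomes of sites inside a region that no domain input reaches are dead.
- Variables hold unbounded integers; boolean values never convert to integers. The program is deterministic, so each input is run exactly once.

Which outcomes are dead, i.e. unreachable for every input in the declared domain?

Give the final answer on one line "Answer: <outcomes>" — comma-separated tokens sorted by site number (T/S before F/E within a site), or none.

exhaustive pass over the 140-input domain:
  B2=S: never recorded by any domain input -> dead
  reachable outcomes have witnesses, e.g. B1=T (e.g. m=-3, n=7, t=6), B1=F (e.g. m=-3, n=2, t=2), B2=E (e.g. m=-3, n=2, t=2), B3=T (e.g. m=-3, n=2, t=2)

Answer: B2=S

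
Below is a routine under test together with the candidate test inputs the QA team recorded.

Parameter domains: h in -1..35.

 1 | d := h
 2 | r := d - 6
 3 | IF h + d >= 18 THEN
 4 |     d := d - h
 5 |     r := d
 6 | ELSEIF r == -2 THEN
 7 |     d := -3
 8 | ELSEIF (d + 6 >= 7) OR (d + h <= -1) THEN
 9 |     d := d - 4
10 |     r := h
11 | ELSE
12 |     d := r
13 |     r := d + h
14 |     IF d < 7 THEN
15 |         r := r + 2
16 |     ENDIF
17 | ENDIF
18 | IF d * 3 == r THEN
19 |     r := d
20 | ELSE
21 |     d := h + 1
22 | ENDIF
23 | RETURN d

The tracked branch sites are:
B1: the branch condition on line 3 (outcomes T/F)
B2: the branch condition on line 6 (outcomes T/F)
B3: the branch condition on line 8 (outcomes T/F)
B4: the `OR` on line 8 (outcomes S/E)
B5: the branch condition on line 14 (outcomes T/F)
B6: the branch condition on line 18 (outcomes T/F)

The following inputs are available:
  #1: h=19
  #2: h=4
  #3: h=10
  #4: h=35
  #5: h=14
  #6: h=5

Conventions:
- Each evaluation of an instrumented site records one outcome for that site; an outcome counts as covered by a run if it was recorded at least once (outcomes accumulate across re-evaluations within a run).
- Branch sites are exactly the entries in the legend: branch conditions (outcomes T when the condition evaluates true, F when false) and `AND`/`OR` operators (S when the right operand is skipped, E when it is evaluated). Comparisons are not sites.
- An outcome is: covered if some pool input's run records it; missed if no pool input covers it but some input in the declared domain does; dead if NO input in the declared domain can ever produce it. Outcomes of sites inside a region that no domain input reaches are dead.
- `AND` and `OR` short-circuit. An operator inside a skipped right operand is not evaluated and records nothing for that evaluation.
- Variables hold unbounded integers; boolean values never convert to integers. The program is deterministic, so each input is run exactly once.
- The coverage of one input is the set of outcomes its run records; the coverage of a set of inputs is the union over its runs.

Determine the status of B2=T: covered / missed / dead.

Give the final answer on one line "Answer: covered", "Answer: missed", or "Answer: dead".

B2=T is recorded by pool input(s) 2 -> covered

Answer: covered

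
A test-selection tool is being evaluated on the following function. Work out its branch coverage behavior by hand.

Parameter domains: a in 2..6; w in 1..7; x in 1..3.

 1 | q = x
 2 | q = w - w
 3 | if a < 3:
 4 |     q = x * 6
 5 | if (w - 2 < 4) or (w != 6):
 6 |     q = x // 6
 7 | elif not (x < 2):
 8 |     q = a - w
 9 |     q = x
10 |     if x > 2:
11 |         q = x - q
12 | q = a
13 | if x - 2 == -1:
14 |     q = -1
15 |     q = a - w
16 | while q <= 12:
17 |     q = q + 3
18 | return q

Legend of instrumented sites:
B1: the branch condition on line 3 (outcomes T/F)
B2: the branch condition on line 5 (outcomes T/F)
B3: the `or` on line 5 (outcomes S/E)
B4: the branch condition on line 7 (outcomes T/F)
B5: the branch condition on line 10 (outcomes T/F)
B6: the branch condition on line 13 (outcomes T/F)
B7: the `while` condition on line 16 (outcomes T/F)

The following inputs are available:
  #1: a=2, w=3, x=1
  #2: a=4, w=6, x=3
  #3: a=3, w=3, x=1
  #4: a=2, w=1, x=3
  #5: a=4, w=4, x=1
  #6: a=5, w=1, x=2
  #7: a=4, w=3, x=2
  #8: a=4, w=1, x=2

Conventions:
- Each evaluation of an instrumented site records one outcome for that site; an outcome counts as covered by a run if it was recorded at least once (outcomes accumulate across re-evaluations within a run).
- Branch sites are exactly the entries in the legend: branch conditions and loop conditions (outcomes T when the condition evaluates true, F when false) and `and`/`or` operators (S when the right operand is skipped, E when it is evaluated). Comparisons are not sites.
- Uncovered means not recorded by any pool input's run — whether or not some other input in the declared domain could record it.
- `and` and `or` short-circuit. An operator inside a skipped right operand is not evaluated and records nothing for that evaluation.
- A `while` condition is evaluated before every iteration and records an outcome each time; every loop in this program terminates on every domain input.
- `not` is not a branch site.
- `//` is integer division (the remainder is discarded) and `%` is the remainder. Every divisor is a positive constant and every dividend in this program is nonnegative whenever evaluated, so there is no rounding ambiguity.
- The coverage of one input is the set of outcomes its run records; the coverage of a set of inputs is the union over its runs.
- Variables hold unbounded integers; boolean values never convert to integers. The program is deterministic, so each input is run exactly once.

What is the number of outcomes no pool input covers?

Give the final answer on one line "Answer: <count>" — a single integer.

input #1 (a=2, w=3, x=1): events B1->T, B3->S, B2->T, B6->T, B7->T, B7->T, B7->T, B7->T, B7->T, B7->F; covers B1=T, B2=T, B3=S, B6=T, B7=T, B7=F
input #2 (a=4, w=6, x=3): events B1->F, B3->E, B2->F, B4->T, B5->T, B6->F, B7->T, B7->T, B7->T, B7->F; covers B1=F, B2=F, B3=E, B4=T, B5=T, B6=F, B7=T, B7=F
input #3 (a=3, w=3, x=1): events B1->F, B3->S, B2->T, B6->T, B7->T, B7->T, B7->T, B7->T, B7->T, B7->F; covers B1=F, B2=T, B3=S, B6=T, B7=T, B7=F
input #4 (a=2, w=1, x=3): events B1->T, B3->S, B2->T, B6->F, B7->T, B7->T, B7->T, B7->T, B7->F; covers B1=T, B2=T, B3=S, B6=F, B7=T, B7=F
input #5 (a=4, w=4, x=1): events B1->F, B3->S, B2->T, B6->T, B7->T, B7->T, B7->T, B7->T, B7->T, B7->F; covers B1=F, B2=T, B3=S, B6=T, B7=T, B7=F
input #6 (a=5, w=1, x=2): events B1->F, B3->S, B2->T, B6->F, B7->T, B7->T, B7->T, B7->F; covers B1=F, B2=T, B3=S, B6=F, B7=T, B7=F
input #7 (a=4, w=3, x=2): events B1->F, B3->S, B2->T, B6->F, B7->T, B7->T, B7->T, B7->F; covers B1=F, B2=T, B3=S, B6=F, B7=T, B7=F
input #8 (a=4, w=1, x=2): events B1->F, B3->S, B2->T, B6->F, B7->T, B7->T, B7->T, B7->F; covers B1=F, B2=T, B3=S, B6=F, B7=T, B7=F
union over the pool: B1=T, B1=F, B2=T, B2=F, B3=S, B3=E, B4=T, B5=T, B6=T, B6=F, B7=T, B7=F
uncovered (2 of 14): B4=F, B5=F

Answer: 2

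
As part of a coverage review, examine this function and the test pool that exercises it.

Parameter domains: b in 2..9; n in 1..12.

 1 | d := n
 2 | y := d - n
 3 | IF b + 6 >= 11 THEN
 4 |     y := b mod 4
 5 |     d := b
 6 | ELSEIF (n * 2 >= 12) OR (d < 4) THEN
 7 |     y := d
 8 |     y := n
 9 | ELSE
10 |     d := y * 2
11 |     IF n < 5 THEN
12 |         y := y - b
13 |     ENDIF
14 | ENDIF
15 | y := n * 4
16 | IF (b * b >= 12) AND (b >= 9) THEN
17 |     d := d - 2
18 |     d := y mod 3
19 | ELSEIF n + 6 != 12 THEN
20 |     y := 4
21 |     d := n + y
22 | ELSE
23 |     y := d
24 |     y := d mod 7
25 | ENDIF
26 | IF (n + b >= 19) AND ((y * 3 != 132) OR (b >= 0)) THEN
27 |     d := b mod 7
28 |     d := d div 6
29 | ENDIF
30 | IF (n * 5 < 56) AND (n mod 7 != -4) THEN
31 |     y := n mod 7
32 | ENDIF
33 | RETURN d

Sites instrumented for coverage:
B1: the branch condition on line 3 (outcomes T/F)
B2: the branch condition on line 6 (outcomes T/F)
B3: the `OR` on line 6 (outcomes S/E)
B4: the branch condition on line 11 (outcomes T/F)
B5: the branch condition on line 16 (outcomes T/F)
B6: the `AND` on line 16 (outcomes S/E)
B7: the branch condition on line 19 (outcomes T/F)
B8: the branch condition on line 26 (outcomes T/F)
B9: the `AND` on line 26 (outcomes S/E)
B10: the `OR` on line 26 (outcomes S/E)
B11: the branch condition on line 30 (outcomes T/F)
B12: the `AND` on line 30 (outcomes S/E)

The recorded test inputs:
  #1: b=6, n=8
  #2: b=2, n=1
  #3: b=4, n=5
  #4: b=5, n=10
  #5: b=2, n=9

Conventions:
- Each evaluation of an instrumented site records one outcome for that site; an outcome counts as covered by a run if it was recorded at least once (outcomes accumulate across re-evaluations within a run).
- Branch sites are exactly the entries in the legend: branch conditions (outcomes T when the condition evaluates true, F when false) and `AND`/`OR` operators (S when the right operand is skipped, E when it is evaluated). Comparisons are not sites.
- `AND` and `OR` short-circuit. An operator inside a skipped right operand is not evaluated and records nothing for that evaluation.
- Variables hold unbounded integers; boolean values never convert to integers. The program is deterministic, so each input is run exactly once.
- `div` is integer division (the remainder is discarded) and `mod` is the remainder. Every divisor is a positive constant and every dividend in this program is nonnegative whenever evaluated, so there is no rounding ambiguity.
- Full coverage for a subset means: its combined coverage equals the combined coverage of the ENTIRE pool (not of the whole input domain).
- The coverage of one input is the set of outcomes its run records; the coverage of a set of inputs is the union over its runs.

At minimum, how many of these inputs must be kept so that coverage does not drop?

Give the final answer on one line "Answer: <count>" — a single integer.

input #1, b=6, n=8: outcomes B1=T, B5=F, B6=E, B7=T, B8=F, B9=S, B11=T, B12=E
input #2, b=2, n=1: outcomes B1=F, B2=T, B3=E, B5=F, B6=S, B7=T, B8=F, B9=S, B11=T, B12=E
input #3, b=4, n=5: outcomes B1=F, B2=F, B3=E, B4=F, B5=F, B6=E, B7=T, B8=F, B9=S, B11=T, B12=E
input #4, b=5, n=10: outcomes B1=T, B5=F, B6=E, B7=T, B8=F, B9=S, B11=T, B12=E
input #5, b=2, n=9: outcomes B1=F, B2=T, B3=S, B5=F, B6=S, B7=T, B8=F, B9=S, B11=T, B12=E
union over all inputs: B1=T, B1=F, B2=T, B2=F, B3=S, B3=E, B4=F, B5=F, B6=S, B6=E, B7=T, B8=F, B9=S, B11=T, B12=E (15 outcomes)
checked all size-1 subsets: none covers 15 outcomes (max 11/15)
checked all size-2 subsets: none covers 15 outcomes (max 14/15)
the canonical winner is {1, 3, 5}: size 3, full 15-outcome coverage, earliest index list among size-3 covers

Answer: 3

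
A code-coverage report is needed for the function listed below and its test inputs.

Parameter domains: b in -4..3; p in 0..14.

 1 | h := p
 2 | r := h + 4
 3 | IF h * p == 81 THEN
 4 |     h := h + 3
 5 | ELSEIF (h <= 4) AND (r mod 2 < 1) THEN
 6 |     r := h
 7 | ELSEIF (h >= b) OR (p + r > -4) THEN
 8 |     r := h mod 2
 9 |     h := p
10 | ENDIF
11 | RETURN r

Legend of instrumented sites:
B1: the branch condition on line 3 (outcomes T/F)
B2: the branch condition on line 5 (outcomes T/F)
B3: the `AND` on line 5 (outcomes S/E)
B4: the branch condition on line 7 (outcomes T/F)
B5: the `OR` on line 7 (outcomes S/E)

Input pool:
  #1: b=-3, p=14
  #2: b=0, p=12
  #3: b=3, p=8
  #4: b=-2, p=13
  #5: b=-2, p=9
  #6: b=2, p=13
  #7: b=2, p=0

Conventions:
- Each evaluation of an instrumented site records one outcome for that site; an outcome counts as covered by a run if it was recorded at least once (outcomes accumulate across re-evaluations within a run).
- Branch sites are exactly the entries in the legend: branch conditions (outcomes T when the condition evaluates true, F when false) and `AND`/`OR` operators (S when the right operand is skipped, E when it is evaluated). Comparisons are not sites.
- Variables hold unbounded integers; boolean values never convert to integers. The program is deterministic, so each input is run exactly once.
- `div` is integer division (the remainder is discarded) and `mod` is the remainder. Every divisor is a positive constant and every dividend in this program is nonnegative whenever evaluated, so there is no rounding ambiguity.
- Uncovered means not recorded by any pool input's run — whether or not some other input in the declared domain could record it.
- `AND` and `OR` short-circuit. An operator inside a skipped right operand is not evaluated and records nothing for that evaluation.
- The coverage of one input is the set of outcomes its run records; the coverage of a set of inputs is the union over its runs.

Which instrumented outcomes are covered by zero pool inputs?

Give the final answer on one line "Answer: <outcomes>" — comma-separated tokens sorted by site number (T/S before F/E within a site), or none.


run #1 (b=-3, p=14) runs B1->F, B3->S, B2->F, B5->S, B4->T; records B1=F, B2=F, B3=S, B4=T, B5=S
run #2 (b=0, p=12) runs B1->F, B3->S, B2->F, B5->S, B4->T; records B1=F, B2=F, B3=S, B4=T, B5=S
run #3 (b=3, p=8) runs B1->F, B3->S, B2->F, B5->S, B4->T; records B1=F, B2=F, B3=S, B4=T, B5=S
run #4 (b=-2, p=13) runs B1->F, B3->S, B2->F, B5->S, B4->T; records B1=F, B2=F, B3=S, B4=T, B5=S
run #5 (b=-2, p=9) runs B1->T; records B1=T
run #6 (b=2, p=13) runs B1->F, B3->S, B2->F, B5->S, B4->T; records B1=F, B2=F, B3=S, B4=T, B5=S
run #7 (b=2, p=0) runs B1->F, B3->E, B2->T; records B1=F, B2=T, B3=E
union over the pool: B1=T, B1=F, B2=T, B2=F, B3=S, B3=E, B4=T, B5=S
uncovered (2 of 10): B4=F, B5=E
Answer: B4=F, B5=E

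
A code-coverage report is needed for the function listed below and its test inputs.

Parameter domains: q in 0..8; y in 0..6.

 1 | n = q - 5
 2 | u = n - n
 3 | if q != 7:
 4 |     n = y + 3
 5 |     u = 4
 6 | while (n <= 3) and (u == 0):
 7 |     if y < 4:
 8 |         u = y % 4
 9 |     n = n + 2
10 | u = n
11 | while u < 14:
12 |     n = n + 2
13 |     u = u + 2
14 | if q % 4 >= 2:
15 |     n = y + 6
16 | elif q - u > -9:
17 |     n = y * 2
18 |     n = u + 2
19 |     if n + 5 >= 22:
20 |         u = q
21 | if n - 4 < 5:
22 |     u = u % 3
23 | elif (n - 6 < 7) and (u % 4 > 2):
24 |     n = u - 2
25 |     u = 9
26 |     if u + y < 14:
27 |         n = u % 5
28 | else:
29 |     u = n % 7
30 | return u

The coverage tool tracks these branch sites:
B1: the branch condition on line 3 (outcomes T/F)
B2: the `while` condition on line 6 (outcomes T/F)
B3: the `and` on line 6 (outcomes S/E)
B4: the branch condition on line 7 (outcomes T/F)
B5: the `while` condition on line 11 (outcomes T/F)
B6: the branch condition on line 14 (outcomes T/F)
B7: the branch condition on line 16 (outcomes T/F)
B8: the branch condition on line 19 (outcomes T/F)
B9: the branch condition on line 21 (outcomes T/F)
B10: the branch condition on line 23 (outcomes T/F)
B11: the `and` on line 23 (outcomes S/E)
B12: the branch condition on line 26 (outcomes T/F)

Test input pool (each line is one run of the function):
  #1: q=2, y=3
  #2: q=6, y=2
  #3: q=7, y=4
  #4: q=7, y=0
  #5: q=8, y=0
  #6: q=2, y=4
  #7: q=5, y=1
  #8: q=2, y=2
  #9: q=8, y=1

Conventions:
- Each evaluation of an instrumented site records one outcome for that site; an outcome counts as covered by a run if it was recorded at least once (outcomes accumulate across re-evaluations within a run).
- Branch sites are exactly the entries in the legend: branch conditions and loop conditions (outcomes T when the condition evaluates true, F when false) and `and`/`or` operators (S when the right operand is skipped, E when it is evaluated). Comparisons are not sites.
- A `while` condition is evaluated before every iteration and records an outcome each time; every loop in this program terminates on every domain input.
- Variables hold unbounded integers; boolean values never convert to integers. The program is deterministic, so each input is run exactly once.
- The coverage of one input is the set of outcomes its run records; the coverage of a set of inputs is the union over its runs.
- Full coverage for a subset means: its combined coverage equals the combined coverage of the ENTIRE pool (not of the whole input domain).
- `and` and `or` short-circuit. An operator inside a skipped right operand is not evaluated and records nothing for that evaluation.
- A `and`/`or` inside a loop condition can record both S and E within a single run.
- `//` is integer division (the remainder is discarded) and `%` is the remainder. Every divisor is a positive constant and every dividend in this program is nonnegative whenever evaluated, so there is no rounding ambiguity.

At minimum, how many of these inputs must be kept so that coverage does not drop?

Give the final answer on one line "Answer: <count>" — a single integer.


#1 (q=2, y=3) -> B1->T, B3->S, B2->F, B5->T, B5->T, B5->T, B5->T, B5->F, B6->T, B9->F, B11->E, B10->F; covered: B1=T, B2=F, B3=S, B5=T, B5=F, B6=T, B9=F, B10=F, B11=E
#2 (q=6, y=2) -> B1->T, B3->S, B2->F, B5->T, B5->T, B5->T, B5->T, B5->T, B5->F, B6->T, B9->T; covered: B1=T, B2=F, B3=S, B5=T, B5=F, B6=T, B9=T
#3 (q=7, y=4) -> B1->F, B3->E, B2->T, B4->F, B3->S, B2->F, B5->T, B5->T, B5->T, B5->T, B5->T, B5->F, B6->T, B9->F, ...; covered: B1=F, B2=T, B2=F, B3=S, B3=E, B4=F, B5=T, B5=F, B6=T, B9=F, B10=F, B11=E
#4 (q=7, y=0) -> B1->F, B3->E, B2->T, B4->T, B3->S, B2->F, B5->T, B5->T, B5->T, B5->T, B5->T, B5->F, B6->T, B9->T; covered: B1=F, B2=T, B2=F, B3=S, B3=E, B4=T, B5=T, B5=F, B6=T, B9=T
#5 (q=8, y=0) -> B1->T, B3->E, B2->F, B5->T, B5->T, B5->T, B5->T, B5->T, B5->T, B5->F, B6->F, B7->T, B8->T, B9->F, ...; covered: B1=T, B2=F, B3=E, B5=T, B5=F, B6=F, B7=T, B8=T, B9=F, B10=F, B11=S
#6 (q=2, y=4) -> B1->T, B3->S, B2->F, B5->T, B5->T, B5->T, B5->T, B5->F, B6->T, B9->F, B11->E, B10->T, B12->T; covered: B1=T, B2=F, B3=S, B5=T, B5=F, B6=T, B9=F, B10=T, B11=E, B12=T
#7 (q=5, y=1) -> B1->T, B3->S, B2->F, B5->T, B5->T, B5->T, B5->T, B5->T, B5->F, B6->F, B7->F, B9->F, B11->S, B10->F; covered: B1=T, B2=F, B3=S, B5=T, B5=F, B6=F, B7=F, B9=F, B10=F, B11=S
#8 (q=2, y=2) -> B1->T, B3->S, B2->F, B5->T, B5->T, B5->T, B5->T, B5->T, B5->F, B6->T, B9->T; covered: B1=T, B2=F, B3=S, B5=T, B5=F, B6=T, B9=T
#9 (q=8, y=1) -> B1->T, B3->S, B2->F, B5->T, B5->T, B5->T, B5->T, B5->T, B5->F, B6->F, B7->T, B8->F, B9->F, B11->S, ...; covered: B1=T, B2=F, B3=S, B5=T, B5=F, B6=F, B7=T, B8=F, B9=F, B10=F, B11=S
pool-wide coverage (23 outcomes): B1=T, B1=F, B2=T, B2=F, B3=S, B3=E, B4=T, B4=F, B5=T, B5=F, B6=T, B6=F, B7=T, B7=F, B8=T, B8=F, B9=T, B9=F, B10=T, B10=F, B11=S, B11=E, B12=T
no size-1 subset reaches all 23 outcomes (best union: 12/23)
no size-2 subset reaches all 23 outcomes (best union: 17/23)
no size-3 subset reaches all 23 outcomes (best union: 20/23)
no size-4 subset reaches all 23 outcomes (best union: 21/23)
no size-5 subset reaches all 23 outcomes (best union: 22/23)
size 6: inputs {3, 4, 5, 6, 7, 9} cover all 23 outcomes, and no lexicographically smaller subset of this size does
Answer: 6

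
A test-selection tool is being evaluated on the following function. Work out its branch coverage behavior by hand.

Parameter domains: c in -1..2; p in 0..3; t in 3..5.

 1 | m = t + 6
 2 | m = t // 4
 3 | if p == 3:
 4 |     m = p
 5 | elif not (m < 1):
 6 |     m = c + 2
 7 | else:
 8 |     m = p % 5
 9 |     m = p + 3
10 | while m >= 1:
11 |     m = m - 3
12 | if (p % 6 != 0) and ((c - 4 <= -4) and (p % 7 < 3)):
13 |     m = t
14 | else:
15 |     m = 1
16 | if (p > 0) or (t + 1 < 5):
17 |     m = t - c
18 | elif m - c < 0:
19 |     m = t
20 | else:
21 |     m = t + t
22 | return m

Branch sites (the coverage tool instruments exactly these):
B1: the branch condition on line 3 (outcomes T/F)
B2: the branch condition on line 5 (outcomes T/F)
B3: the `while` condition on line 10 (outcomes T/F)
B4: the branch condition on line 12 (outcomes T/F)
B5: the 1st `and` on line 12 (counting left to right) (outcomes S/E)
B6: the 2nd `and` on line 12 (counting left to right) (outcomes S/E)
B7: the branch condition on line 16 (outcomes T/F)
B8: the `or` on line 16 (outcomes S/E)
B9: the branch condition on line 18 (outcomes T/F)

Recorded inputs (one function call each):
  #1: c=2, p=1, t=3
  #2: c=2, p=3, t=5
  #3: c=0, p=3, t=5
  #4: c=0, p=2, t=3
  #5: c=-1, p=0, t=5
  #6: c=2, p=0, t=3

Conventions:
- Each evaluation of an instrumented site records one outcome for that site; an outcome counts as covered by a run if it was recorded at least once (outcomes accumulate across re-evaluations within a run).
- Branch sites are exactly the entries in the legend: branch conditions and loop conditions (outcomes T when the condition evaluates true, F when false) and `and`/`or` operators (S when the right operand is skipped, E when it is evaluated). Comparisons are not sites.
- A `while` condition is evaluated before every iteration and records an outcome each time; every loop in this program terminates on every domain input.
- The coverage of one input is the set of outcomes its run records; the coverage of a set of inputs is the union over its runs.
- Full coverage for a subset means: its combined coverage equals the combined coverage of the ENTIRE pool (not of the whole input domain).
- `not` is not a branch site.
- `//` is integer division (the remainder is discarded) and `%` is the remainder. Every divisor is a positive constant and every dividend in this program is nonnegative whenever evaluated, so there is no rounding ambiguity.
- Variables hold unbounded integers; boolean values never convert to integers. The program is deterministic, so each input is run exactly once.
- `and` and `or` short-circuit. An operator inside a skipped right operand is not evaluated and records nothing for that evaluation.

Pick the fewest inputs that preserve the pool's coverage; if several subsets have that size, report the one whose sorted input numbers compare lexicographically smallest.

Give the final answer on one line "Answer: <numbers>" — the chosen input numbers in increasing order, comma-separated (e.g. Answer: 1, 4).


test 1 (c=2, p=1, t=3) hits B1=F, B2=F, B3=T, B3=F, B4=F, B5=E, B6=S, B7=T, B8=S
test 2 (c=2, p=3, t=5) hits B1=T, B3=T, B3=F, B4=F, B5=E, B6=S, B7=T, B8=S
test 3 (c=0, p=3, t=5) hits B1=T, B3=T, B3=F, B4=F, B5=E, B6=E, B7=T, B8=S
test 4 (c=0, p=2, t=3) hits B1=F, B2=F, B3=T, B3=F, B4=T, B5=E, B6=E, B7=T, B8=S
test 5 (c=-1, p=0, t=5) hits B1=F, B2=T, B3=T, B3=F, B4=F, B5=S, B7=F, B8=E, B9=F
test 6 (c=2, p=0, t=3) hits B1=F, B2=F, B3=T, B3=F, B4=F, B5=S, B7=T, B8=E
the full pool covers 17 outcomes: B1=T, B1=F, B2=T, B2=F, B3=T, B3=F, B4=T, B4=F, B5=S, B5=E, B6=S, B6=E, B7=T, B7=F, B8=S, B8=E, B9=F
no size-1 subset reaches all 17 outcomes (best union: 9/17)
no size-2 subset reaches all 17 outcomes (best union: 15/17)
size 3: inputs {2, 4, 5} cover all 17 outcomes, and no lexicographically smaller subset of this size does
Answer: 2, 4, 5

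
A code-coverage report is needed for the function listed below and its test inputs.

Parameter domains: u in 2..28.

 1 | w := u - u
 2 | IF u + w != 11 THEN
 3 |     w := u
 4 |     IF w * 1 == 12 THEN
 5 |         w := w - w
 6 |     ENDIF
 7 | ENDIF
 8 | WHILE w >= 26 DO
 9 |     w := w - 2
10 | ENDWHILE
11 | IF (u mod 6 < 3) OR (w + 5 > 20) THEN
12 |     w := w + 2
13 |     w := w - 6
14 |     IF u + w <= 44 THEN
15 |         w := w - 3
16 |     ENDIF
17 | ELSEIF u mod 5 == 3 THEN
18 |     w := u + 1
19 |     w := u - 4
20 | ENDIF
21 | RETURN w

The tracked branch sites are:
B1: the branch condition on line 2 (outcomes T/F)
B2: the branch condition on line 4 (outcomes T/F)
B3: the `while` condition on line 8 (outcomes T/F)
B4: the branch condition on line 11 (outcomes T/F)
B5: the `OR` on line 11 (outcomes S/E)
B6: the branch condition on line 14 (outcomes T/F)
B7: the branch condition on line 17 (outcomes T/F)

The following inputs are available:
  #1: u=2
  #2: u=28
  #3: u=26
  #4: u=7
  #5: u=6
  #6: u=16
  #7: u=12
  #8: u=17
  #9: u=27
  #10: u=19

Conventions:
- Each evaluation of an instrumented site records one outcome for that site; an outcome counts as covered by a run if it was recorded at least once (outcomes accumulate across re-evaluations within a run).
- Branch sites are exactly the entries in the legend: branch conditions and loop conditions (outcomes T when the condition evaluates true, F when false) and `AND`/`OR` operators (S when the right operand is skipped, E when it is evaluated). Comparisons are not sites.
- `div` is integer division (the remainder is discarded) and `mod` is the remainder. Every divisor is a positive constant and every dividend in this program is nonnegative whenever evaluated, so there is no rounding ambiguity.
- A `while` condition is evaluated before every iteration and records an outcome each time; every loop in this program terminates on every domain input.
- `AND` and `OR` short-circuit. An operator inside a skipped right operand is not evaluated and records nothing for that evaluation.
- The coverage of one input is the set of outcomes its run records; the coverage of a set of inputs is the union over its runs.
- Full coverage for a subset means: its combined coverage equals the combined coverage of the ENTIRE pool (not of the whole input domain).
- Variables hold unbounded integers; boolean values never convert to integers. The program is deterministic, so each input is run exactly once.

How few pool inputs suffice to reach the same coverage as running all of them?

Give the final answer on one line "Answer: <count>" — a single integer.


#1 (u=2) -> covered: B1=T, B2=F, B3=F, B4=T, B5=S, B6=T
#2 (u=28) -> covered: B1=T, B2=F, B3=T, B3=F, B4=T, B5=E, B6=F
#3 (u=26) -> covered: B1=T, B2=F, B3=T, B3=F, B4=T, B5=S, B6=F
#4 (u=7) -> covered: B1=T, B2=F, B3=F, B4=T, B5=S, B6=T
#5 (u=6) -> covered: B1=T, B2=F, B3=F, B4=T, B5=S, B6=T
#6 (u=16) -> covered: B1=T, B2=F, B3=F, B4=T, B5=E, B6=T
#7 (u=12) -> covered: B1=T, B2=T, B3=F, B4=T, B5=S, B6=T
#8 (u=17) -> covered: B1=T, B2=F, B3=F, B4=T, B5=E, B6=T
#9 (u=27) -> covered: B1=T, B2=F, B3=T, B3=F, B4=T, B5=E, B6=F
#10 (u=19) -> covered: B1=T, B2=F, B3=F, B4=T, B5=S, B6=T
the full pool covers 10 outcomes: B1=T, B2=T, B2=F, B3=T, B3=F, B4=T, B5=S, B5=E, B6=T, B6=F
size 1 is not enough: best union over all size-1 subsets is 7/10
the canonical winner is {2, 7}: size 2, full 10-outcome coverage, earliest index list among size-2 covers
Answer: 2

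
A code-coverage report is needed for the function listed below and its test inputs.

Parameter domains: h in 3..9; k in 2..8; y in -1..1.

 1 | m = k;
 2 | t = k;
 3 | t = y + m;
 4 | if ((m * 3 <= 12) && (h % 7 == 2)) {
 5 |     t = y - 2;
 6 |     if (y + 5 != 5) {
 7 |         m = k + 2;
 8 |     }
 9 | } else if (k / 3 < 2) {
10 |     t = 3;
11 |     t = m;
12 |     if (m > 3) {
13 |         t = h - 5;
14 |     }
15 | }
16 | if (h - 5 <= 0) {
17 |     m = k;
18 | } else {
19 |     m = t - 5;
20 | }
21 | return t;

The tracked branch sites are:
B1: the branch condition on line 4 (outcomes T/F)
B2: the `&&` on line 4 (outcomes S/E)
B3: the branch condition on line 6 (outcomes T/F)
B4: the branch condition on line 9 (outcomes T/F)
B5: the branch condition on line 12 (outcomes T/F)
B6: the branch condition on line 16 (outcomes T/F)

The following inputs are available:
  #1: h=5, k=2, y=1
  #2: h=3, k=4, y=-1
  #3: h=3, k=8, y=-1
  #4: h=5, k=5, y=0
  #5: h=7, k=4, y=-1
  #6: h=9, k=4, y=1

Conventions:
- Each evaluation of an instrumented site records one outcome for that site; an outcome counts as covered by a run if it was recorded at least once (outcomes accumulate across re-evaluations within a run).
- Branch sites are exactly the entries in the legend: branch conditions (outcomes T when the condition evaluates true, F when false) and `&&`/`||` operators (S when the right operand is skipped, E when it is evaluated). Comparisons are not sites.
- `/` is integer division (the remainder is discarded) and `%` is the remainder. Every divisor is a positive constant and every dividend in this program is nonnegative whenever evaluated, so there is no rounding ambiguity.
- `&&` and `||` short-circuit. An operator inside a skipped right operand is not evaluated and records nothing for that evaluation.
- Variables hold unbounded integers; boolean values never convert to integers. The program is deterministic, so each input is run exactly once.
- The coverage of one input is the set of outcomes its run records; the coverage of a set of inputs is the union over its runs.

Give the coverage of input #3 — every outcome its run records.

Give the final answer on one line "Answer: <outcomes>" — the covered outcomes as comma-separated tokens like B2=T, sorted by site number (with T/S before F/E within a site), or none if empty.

Running input #3 (h=3, k=8, y=-1), event by event:
  B2->S, B1->F, B4->F, B6->T
distinct outcomes covered: B1=F, B2=S, B4=F, B6=T

Answer: B1=F, B2=S, B4=F, B6=T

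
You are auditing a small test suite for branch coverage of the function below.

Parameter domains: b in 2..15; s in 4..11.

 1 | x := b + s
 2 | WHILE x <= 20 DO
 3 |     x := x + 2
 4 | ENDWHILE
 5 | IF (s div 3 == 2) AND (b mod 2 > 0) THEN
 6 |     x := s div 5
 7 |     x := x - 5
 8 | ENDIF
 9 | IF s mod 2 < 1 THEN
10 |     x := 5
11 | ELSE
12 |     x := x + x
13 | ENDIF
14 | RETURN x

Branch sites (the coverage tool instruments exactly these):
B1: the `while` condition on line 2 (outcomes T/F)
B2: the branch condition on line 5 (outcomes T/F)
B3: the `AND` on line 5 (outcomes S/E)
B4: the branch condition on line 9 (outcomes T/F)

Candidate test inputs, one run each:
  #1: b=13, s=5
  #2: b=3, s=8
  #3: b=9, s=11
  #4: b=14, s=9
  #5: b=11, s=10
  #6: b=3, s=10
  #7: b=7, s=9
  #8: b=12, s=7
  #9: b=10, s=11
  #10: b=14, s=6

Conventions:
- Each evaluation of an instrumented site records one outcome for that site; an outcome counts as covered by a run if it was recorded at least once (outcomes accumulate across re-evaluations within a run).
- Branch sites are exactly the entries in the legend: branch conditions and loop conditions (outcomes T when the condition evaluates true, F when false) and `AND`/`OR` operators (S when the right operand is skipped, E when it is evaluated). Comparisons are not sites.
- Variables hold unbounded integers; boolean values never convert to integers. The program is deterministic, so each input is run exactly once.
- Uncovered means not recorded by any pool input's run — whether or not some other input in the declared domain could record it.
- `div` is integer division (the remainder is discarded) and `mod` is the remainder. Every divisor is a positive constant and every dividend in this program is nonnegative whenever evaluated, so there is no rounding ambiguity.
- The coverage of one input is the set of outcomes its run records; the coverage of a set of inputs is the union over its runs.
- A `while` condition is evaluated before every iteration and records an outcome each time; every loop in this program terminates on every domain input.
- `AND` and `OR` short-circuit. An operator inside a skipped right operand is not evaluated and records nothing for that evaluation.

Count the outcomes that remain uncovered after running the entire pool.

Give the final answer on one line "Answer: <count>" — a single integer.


input #1 (b=13, s=5): events B1->T, B1->T, B1->F, B3->S, B2->F, B4->F; covers B1=T, B1=F, B2=F, B3=S, B4=F
input #2 (b=3, s=8): events B1->T, B1->T, B1->T, B1->T, B1->T, B1->F, B3->E, B2->T, B4->T; covers B1=T, B1=F, B2=T, B3=E, B4=T
input #3 (b=9, s=11): events B1->T, B1->F, B3->S, B2->F, B4->F; covers B1=T, B1=F, B2=F, B3=S, B4=F
input #4 (b=14, s=9): events B1->F, B3->S, B2->F, B4->F; covers B1=F, B2=F, B3=S, B4=F
input #5 (b=11, s=10): events B1->F, B3->S, B2->F, B4->T; covers B1=F, B2=F, B3=S, B4=T
input #6 (b=3, s=10): events B1->T, B1->T, B1->T, B1->T, B1->F, B3->S, B2->F, B4->T; covers B1=T, B1=F, B2=F, B3=S, B4=T
input #7 (b=7, s=9): events B1->T, B1->T, B1->T, B1->F, B3->S, B2->F, B4->F; covers B1=T, B1=F, B2=F, B3=S, B4=F
input #8 (b=12, s=7): events B1->T, B1->F, B3->E, B2->F, B4->F; covers B1=T, B1=F, B2=F, B3=E, B4=F
input #9 (b=10, s=11): events B1->F, B3->S, B2->F, B4->F; covers B1=F, B2=F, B3=S, B4=F
input #10 (b=14, s=6): events B1->T, B1->F, B3->E, B2->F, B4->T; covers B1=T, B1=F, B2=F, B3=E, B4=T
union over the pool: B1=T, B1=F, B2=T, B2=F, B3=S, B3=E, B4=T, B4=F
uncovered (0 of 8): none
Answer: 0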